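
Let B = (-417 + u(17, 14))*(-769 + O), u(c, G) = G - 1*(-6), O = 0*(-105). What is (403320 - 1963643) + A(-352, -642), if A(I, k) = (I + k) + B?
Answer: -1256024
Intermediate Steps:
O = 0
u(c, G) = 6 + G (u(c, G) = G + 6 = 6 + G)
B = 305293 (B = (-417 + (6 + 14))*(-769 + 0) = (-417 + 20)*(-769) = -397*(-769) = 305293)
A(I, k) = 305293 + I + k (A(I, k) = (I + k) + 305293 = 305293 + I + k)
(403320 - 1963643) + A(-352, -642) = (403320 - 1963643) + (305293 - 352 - 642) = -1560323 + 304299 = -1256024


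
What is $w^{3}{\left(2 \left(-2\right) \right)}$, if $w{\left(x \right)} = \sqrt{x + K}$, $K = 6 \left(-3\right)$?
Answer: $- 22 i \sqrt{22} \approx - 103.19 i$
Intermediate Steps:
$K = -18$
$w{\left(x \right)} = \sqrt{-18 + x}$ ($w{\left(x \right)} = \sqrt{x - 18} = \sqrt{-18 + x}$)
$w^{3}{\left(2 \left(-2\right) \right)} = \left(\sqrt{-18 + 2 \left(-2\right)}\right)^{3} = \left(\sqrt{-18 - 4}\right)^{3} = \left(\sqrt{-22}\right)^{3} = \left(i \sqrt{22}\right)^{3} = - 22 i \sqrt{22}$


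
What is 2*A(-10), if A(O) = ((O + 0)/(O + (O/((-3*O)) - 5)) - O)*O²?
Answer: 49000/23 ≈ 2130.4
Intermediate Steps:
A(O) = O²*(-O + O/(-16/3 + O)) (A(O) = (O/(O + (O*(-1/(3*O)) - 5)) - O)*O² = (O/(O + (-⅓ - 5)) - O)*O² = (O/(O - 16/3) - O)*O² = (O/(-16/3 + O) - O)*O² = (-O + O/(-16/3 + O))*O² = O²*(-O + O/(-16/3 + O)))
2*A(-10) = 2*((-10)³*(19 - 3*(-10))/(-16 + 3*(-10))) = 2*(-1000*(19 + 30)/(-16 - 30)) = 2*(-1000*49/(-46)) = 2*(-1000*(-1/46)*49) = 2*(24500/23) = 49000/23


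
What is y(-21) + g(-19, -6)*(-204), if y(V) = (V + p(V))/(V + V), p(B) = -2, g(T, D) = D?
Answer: 51431/42 ≈ 1224.5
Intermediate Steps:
y(V) = (-2 + V)/(2*V) (y(V) = (V - 2)/(V + V) = (-2 + V)/((2*V)) = (-2 + V)*(1/(2*V)) = (-2 + V)/(2*V))
y(-21) + g(-19, -6)*(-204) = (1/2)*(-2 - 21)/(-21) - 6*(-204) = (1/2)*(-1/21)*(-23) + 1224 = 23/42 + 1224 = 51431/42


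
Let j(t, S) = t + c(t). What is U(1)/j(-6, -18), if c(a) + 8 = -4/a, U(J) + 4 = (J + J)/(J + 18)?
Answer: 111/380 ≈ 0.29211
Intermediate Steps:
U(J) = -4 + 2*J/(18 + J) (U(J) = -4 + (J + J)/(J + 18) = -4 + (2*J)/(18 + J) = -4 + 2*J/(18 + J))
c(a) = -8 - 4/a
j(t, S) = -8 + t - 4/t (j(t, S) = t + (-8 - 4/t) = -8 + t - 4/t)
U(1)/j(-6, -18) = (2*(-36 - 1*1)/(18 + 1))/(-8 - 6 - 4/(-6)) = (2*(-36 - 1)/19)/(-8 - 6 - 4*(-1/6)) = (2*(1/19)*(-37))/(-8 - 6 + 2/3) = -74/(19*(-40/3)) = -74/19*(-3/40) = 111/380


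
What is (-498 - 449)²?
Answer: 896809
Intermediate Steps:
(-498 - 449)² = (-947)² = 896809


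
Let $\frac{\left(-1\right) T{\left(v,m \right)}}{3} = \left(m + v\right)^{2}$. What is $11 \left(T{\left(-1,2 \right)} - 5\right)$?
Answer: $-88$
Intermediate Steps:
$T{\left(v,m \right)} = - 3 \left(m + v\right)^{2}$
$11 \left(T{\left(-1,2 \right)} - 5\right) = 11 \left(- 3 \left(2 - 1\right)^{2} - 5\right) = 11 \left(- 3 \cdot 1^{2} - 5\right) = 11 \left(\left(-3\right) 1 - 5\right) = 11 \left(-3 - 5\right) = 11 \left(-8\right) = -88$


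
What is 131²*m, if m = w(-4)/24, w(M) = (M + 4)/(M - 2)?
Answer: 0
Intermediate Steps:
w(M) = (4 + M)/(-2 + M)
m = 0 (m = ((4 - 4)/(-2 - 4))/24 = (0/(-6))*(1/24) = -⅙*0*(1/24) = 0*(1/24) = 0)
131²*m = 131²*0 = 17161*0 = 0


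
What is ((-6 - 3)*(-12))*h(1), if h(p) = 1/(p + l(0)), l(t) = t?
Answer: 108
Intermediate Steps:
h(p) = 1/p (h(p) = 1/(p + 0) = 1/p)
((-6 - 3)*(-12))*h(1) = ((-6 - 3)*(-12))/1 = -9*(-12)*1 = 108*1 = 108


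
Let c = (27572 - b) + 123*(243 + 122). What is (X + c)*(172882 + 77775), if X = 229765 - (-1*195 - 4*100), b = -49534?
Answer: 88321751177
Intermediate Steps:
c = 122001 (c = (27572 - 1*(-49534)) + 123*(243 + 122) = (27572 + 49534) + 123*365 = 77106 + 44895 = 122001)
X = 230360 (X = 229765 - (-195 - 400) = 229765 - 1*(-595) = 229765 + 595 = 230360)
(X + c)*(172882 + 77775) = (230360 + 122001)*(172882 + 77775) = 352361*250657 = 88321751177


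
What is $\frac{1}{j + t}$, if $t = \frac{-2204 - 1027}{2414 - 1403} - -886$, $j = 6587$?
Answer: $\frac{337}{2517324} \approx 0.00013387$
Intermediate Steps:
$t = \frac{297505}{337}$ ($t = - \frac{3231}{1011} + 886 = \left(-3231\right) \frac{1}{1011} + 886 = - \frac{1077}{337} + 886 = \frac{297505}{337} \approx 882.8$)
$\frac{1}{j + t} = \frac{1}{6587 + \frac{297505}{337}} = \frac{1}{\frac{2517324}{337}} = \frac{337}{2517324}$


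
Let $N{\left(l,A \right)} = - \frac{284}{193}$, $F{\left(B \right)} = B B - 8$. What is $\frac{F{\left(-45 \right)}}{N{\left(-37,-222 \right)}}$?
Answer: $- \frac{389281}{284} \approx -1370.7$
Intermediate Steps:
$F{\left(B \right)} = -8 + B^{2}$ ($F{\left(B \right)} = B^{2} - 8 = -8 + B^{2}$)
$N{\left(l,A \right)} = - \frac{284}{193}$ ($N{\left(l,A \right)} = \left(-284\right) \frac{1}{193} = - \frac{284}{193}$)
$\frac{F{\left(-45 \right)}}{N{\left(-37,-222 \right)}} = \frac{-8 + \left(-45\right)^{2}}{- \frac{284}{193}} = \left(-8 + 2025\right) \left(- \frac{193}{284}\right) = 2017 \left(- \frac{193}{284}\right) = - \frac{389281}{284}$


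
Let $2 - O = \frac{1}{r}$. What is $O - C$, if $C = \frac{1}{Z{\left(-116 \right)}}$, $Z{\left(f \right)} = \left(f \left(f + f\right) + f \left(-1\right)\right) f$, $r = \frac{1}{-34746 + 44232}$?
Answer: $- \frac{29734692031}{3135248} \approx -9484.0$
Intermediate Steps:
$r = \frac{1}{9486} \approx 0.00010542$
$Z{\left(f \right)} = f \left(- f + 2 f^{2}\right)$ ($Z{\left(f \right)} = \left(f 2 f - f\right) f = \left(2 f^{2} - f\right) f = \left(- f + 2 f^{2}\right) f = f \left(- f + 2 f^{2}\right)$)
$O = -9484$ ($O = 2 - \frac{1}{\frac{1}{9486}} = 2 - 9486 = -9484$)
$C = - \frac{1}{3135248}$ ($C = \frac{1}{\left(-116\right)^{2} \left(-1 + 2 \left(-116\right)\right)} = \frac{1}{13456 \left(-1 - 232\right)} = \frac{1}{13456 \left(-233\right)} = \frac{1}{-3135248} = - \frac{1}{3135248} \approx -3.1895 \cdot 10^{-7}$)
$O - C = -9484 - - \frac{1}{3135248} = -9484 + \frac{1}{3135248} = - \frac{29734692031}{3135248}$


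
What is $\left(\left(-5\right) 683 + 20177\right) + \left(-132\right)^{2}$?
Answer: $34186$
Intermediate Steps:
$\left(\left(-5\right) 683 + 20177\right) + \left(-132\right)^{2} = \left(-3415 + 20177\right) + 17424 = 16762 + 17424 = 34186$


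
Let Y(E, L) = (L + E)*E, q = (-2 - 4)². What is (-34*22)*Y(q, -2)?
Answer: -915552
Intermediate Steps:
q = 36 (q = (-6)² = 36)
Y(E, L) = E*(E + L) (Y(E, L) = (E + L)*E = E*(E + L))
(-34*22)*Y(q, -2) = (-34*22)*(36*(36 - 2)) = -26928*34 = -748*1224 = -915552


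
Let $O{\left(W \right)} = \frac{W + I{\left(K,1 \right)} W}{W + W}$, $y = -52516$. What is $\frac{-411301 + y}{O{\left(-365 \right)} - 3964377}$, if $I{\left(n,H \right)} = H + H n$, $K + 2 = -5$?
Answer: $\frac{927634}{7928759} \approx 0.117$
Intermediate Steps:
$K = -7$ ($K = -2 - 5 = -7$)
$O{\left(W \right)} = - \frac{5}{2}$ ($O{\left(W \right)} = \frac{W + 1 \left(1 - 7\right) W}{W + W} = \frac{W + 1 \left(-6\right) W}{2 W} = \left(W - 6 W\right) \frac{1}{2 W} = - 5 W \frac{1}{2 W} = - \frac{5}{2}$)
$\frac{-411301 + y}{O{\left(-365 \right)} - 3964377} = \frac{-411301 - 52516}{- \frac{5}{2} - 3964377} = - \frac{463817}{- \frac{7928759}{2}} = \left(-463817\right) \left(- \frac{2}{7928759}\right) = \frac{927634}{7928759}$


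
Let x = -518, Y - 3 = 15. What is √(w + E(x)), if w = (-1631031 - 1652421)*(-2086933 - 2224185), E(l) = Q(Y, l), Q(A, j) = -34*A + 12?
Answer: 4*√884709313671 ≈ 3.7624e+6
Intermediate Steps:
Y = 18 (Y = 3 + 15 = 18)
Q(A, j) = 12 - 34*A
E(l) = -600 (E(l) = 12 - 34*18 = 12 - 612 = -600)
w = 14155349019336 (w = -3283452*(-4311118) = 14155349019336)
√(w + E(x)) = √(14155349019336 - 600) = √14155349018736 = 4*√884709313671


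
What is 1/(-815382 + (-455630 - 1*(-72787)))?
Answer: -1/1198225 ≈ -8.3457e-7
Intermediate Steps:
1/(-815382 + (-455630 - 1*(-72787))) = 1/(-815382 + (-455630 + 72787)) = 1/(-815382 - 382843) = 1/(-1198225) = -1/1198225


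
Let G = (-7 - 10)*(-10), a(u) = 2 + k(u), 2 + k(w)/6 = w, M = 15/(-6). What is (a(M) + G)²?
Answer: 21025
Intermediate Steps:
M = -5/2 (M = 15*(-⅙) = -5/2 ≈ -2.5000)
k(w) = -12 + 6*w
a(u) = -10 + 6*u (a(u) = 2 + (-12 + 6*u) = -10 + 6*u)
G = 170 (G = -17*(-10) = 170)
(a(M) + G)² = ((-10 + 6*(-5/2)) + 170)² = ((-10 - 15) + 170)² = (-25 + 170)² = 145² = 21025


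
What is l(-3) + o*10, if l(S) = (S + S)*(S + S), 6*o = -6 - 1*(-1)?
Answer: 83/3 ≈ 27.667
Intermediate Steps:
o = -⅚ (o = (-6 - 1*(-1))/6 = (-6 + 1)/6 = (⅙)*(-5) = -⅚ ≈ -0.83333)
l(S) = 4*S² (l(S) = (2*S)*(2*S) = 4*S²)
l(-3) + o*10 = 4*(-3)² - ⅚*10 = 4*9 - 25/3 = 36 - 25/3 = 83/3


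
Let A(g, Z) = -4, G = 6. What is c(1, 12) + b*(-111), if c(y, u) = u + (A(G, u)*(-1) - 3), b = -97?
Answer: 10780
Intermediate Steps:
c(y, u) = 1 + u (c(y, u) = u + (-4*(-1) - 3) = u + (4 - 3) = u + 1 = 1 + u)
c(1, 12) + b*(-111) = (1 + 12) - 97*(-111) = 13 + 10767 = 10780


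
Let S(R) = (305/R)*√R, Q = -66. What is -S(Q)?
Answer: 305*I*√66/66 ≈ 37.543*I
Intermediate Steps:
S(R) = 305/√R
-S(Q) = -305/√(-66) = -305*(-I*√66/66) = -(-305)*I*√66/66 = 305*I*√66/66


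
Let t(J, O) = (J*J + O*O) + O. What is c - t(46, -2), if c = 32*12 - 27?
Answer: -1761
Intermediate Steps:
t(J, O) = O + J² + O² (t(J, O) = (J² + O²) + O = O + J² + O²)
c = 357 (c = 384 - 27 = 357)
c - t(46, -2) = 357 - (-2 + 46² + (-2)²) = 357 - (-2 + 2116 + 4) = 357 - 1*2118 = 357 - 2118 = -1761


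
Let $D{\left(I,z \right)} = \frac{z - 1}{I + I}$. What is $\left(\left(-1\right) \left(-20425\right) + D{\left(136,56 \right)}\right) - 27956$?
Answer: $- \frac{2048377}{272} \approx -7530.8$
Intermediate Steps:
$D{\left(I,z \right)} = \frac{-1 + z}{2 I}$
$\left(\left(-1\right) \left(-20425\right) + D{\left(136,56 \right)}\right) - 27956 = \left(\left(-1\right) \left(-20425\right) + \frac{-1 + 56}{2 \cdot 136}\right) - 27956 = \left(20425 + \frac{1}{2} \cdot \frac{1}{136} \cdot 55\right) - 27956 = \left(20425 + \frac{55}{272}\right) - 27956 = \frac{5555655}{272} - 27956 = - \frac{2048377}{272}$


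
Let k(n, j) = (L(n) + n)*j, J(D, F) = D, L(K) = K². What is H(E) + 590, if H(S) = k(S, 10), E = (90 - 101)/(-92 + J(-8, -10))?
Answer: 591221/1000 ≈ 591.22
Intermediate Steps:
E = 11/100 (E = (90 - 101)/(-92 - 8) = -11/(-100) = -11*(-1/100) = 11/100 ≈ 0.11000)
k(n, j) = j*(n + n²) (k(n, j) = (n² + n)*j = (n + n²)*j = j*(n + n²))
H(S) = 10*S*(1 + S)
H(E) + 590 = 10*(11/100)*(1 + 11/100) + 590 = 10*(11/100)*(111/100) + 590 = 1221/1000 + 590 = 591221/1000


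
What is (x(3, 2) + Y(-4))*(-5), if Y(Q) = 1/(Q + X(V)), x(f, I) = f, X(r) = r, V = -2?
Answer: -85/6 ≈ -14.167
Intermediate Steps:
Y(Q) = 1/(-2 + Q) (Y(Q) = 1/(Q - 2) = 1/(-2 + Q))
(x(3, 2) + Y(-4))*(-5) = (3 + 1/(-2 - 4))*(-5) = (3 + 1/(-6))*(-5) = (3 - ⅙)*(-5) = (17/6)*(-5) = -85/6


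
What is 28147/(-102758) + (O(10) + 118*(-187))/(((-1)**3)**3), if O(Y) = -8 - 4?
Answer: 2268662977/102758 ≈ 22078.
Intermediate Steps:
O(Y) = -12
28147/(-102758) + (O(10) + 118*(-187))/(((-1)**3)**3) = 28147/(-102758) + (-12 + 118*(-187))/(((-1)**3)**3) = 28147*(-1/102758) + (-12 - 22066)/((-1)**3) = -28147/102758 - 22078/(-1) = -28147/102758 - 22078*(-1) = -28147/102758 + 22078 = 2268662977/102758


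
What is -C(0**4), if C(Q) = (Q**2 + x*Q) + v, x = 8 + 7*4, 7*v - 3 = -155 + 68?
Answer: 12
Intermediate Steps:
v = -12 (v = 3/7 + (-155 + 68)/7 = 3/7 + (1/7)*(-87) = 3/7 - 87/7 = -12)
x = 36 (x = 8 + 28 = 36)
C(Q) = -12 + Q**2 + 36*Q (C(Q) = (Q**2 + 36*Q) - 12 = -12 + Q**2 + 36*Q)
-C(0**4) = -(-12 + (0**4)**2 + 36*0**4) = -(-12 + 0**2 + 36*0) = -(-12 + 0 + 0) = -1*(-12) = 12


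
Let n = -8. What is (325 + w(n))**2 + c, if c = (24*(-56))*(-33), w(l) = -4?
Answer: 147393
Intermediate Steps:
c = 44352 (c = -1344*(-33) = 44352)
(325 + w(n))**2 + c = (325 - 4)**2 + 44352 = 321**2 + 44352 = 103041 + 44352 = 147393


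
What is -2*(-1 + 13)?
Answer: -24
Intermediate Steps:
-2*(-1 + 13) = -2*12 = -24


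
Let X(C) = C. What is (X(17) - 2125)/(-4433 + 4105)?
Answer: 527/82 ≈ 6.4268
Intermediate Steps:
(X(17) - 2125)/(-4433 + 4105) = (17 - 2125)/(-4433 + 4105) = -2108/(-328) = -2108*(-1/328) = 527/82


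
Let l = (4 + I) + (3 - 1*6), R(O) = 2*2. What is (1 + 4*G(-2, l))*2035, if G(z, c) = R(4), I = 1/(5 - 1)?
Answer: 34595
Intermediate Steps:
R(O) = 4
I = 1/4 ≈ 0.25000
l = 5/4 (l = (4 + 1/4) + (3 - 1*6) = 17/4 + (3 - 6) = 17/4 - 3 = 5/4 ≈ 1.2500)
G(z, c) = 4
(1 + 4*G(-2, l))*2035 = (1 + 4*4)*2035 = (1 + 16)*2035 = 17*2035 = 34595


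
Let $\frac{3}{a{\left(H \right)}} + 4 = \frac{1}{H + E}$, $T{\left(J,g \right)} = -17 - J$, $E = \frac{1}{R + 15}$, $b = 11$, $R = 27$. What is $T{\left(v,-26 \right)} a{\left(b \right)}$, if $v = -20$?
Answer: $- \frac{4167}{1810} \approx -2.3022$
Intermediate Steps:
$E = \frac{1}{42}$ ($E = \frac{1}{27 + 15} = \frac{1}{42} \approx 0.02381$)
$a{\left(H \right)} = \frac{3}{-4 + \frac{1}{\frac{1}{42} + H}}$ ($a{\left(H \right)} = \frac{3}{-4 + \frac{1}{H + \frac{1}{42}}} = \frac{3}{-4 + \frac{1}{\frac{1}{42} + H}}$)
$T{\left(v,-26 \right)} a{\left(b \right)} = \left(-17 - -20\right) \frac{3 \left(-1 - 462\right)}{2 \left(-19 + 84 \cdot 11\right)} = \left(-17 + 20\right) \frac{3 \left(-1 - 462\right)}{2 \left(-19 + 924\right)} = 3 \cdot \frac{3}{2} \cdot \frac{1}{905} \left(-463\right) = 3 \left(- \frac{1389}{1810}\right) = - \frac{4167}{1810}$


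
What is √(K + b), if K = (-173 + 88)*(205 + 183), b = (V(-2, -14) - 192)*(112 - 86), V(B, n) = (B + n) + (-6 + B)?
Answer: 2*I*√9649 ≈ 196.46*I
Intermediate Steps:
V(B, n) = -6 + n + 2*B
b = -5616 (b = ((-6 - 14 + 2*(-2)) - 192)*(112 - 86) = ((-6 - 14 - 4) - 192)*26 = (-24 - 192)*26 = -216*26 = -5616)
K = -32980 (K = -85*388 = -32980)
√(K + b) = √(-32980 - 5616) = √(-38596) = 2*I*√9649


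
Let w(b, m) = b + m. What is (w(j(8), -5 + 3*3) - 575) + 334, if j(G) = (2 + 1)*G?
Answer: -213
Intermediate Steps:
j(G) = 3*G
(w(j(8), -5 + 3*3) - 575) + 334 = ((3*8 + (-5 + 3*3)) - 575) + 334 = ((24 + (-5 + 9)) - 575) + 334 = ((24 + 4) - 575) + 334 = (28 - 575) + 334 = -547 + 334 = -213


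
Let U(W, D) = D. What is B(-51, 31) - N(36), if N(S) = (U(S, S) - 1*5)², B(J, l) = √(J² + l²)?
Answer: -961 + √3562 ≈ -901.32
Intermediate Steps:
N(S) = (-5 + S)² (N(S) = (S - 1*5)² = (S - 5)² = (-5 + S)²)
B(-51, 31) - N(36) = √((-51)² + 31²) - (-5 + 36)² = √(2601 + 961) - 1*31² = √3562 - 1*961 = √3562 - 961 = -961 + √3562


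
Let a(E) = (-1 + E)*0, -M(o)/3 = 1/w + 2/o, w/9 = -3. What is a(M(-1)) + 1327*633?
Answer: 839991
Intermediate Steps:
w = -27 (w = 9*(-3) = -27)
M(o) = ⅑ - 6/o (M(o) = -3*(1/(-27) + 2/o) = -3*(1*(-1/27) + 2/o) = -3*(-1/27 + 2/o) = ⅑ - 6/o)
a(E) = 0
a(M(-1)) + 1327*633 = 0 + 1327*633 = 0 + 839991 = 839991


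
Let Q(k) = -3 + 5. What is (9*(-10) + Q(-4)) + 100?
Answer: 12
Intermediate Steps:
Q(k) = 2
(9*(-10) + Q(-4)) + 100 = (9*(-10) + 2) + 100 = (-90 + 2) + 100 = -88 + 100 = 12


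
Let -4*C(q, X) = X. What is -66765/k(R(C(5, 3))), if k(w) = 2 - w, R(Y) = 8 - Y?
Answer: 89020/9 ≈ 9891.1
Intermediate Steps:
C(q, X) = -X/4
-66765/k(R(C(5, 3))) = -66765/(2 - (8 - (-1)*3/4)) = -66765/(2 - (8 - 1*(-¾))) = -66765/(2 - (8 + ¾)) = -66765/(2 - 1*35/4) = -66765/(2 - 35/4) = -66765/(-27/4) = -66765*(-4/27) = 89020/9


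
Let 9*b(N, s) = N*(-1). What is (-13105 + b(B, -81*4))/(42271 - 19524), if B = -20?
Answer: -117925/204723 ≈ -0.57602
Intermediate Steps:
b(N, s) = -N/9 (b(N, s) = (N*(-1))/9 = (-N)/9 = -N/9)
(-13105 + b(B, -81*4))/(42271 - 19524) = (-13105 - ⅑*(-20))/(42271 - 19524) = (-13105 + 20/9)/22747 = -117925/9*1/22747 = -117925/204723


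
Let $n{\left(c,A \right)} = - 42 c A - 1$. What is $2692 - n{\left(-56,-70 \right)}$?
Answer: $167333$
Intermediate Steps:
$n{\left(c,A \right)} = -1 - 42 A c$ ($n{\left(c,A \right)} = - 42 A c - 1 = -1 - 42 A c$)
$2692 - n{\left(-56,-70 \right)} = 2692 - \left(-1 - \left(-2940\right) \left(-56\right)\right) = 2692 - \left(-1 - 164640\right) = 2692 - -164641 = 2692 + 164641 = 167333$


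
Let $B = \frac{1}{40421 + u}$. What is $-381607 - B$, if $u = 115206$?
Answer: $- \frac{59388352590}{155627} \approx -3.8161 \cdot 10^{5}$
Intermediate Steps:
$B = \frac{1}{155627}$ ($B = \frac{1}{40421 + 115206} = \frac{1}{155627} \approx 6.4256 \cdot 10^{-6}$)
$-381607 - B = -381607 - \frac{1}{155627} = - \frac{59388352590}{155627}$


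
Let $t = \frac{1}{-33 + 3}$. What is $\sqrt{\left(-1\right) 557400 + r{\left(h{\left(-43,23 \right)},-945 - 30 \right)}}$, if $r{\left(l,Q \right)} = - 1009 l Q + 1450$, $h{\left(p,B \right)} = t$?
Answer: $\frac{i \sqrt{2354970}}{2} \approx 767.3 i$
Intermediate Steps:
$t = - \frac{1}{30}$ ($t = \frac{1}{-30} = - \frac{1}{30} \approx -0.033333$)
$h{\left(p,B \right)} = - \frac{1}{30}$
$r{\left(l,Q \right)} = 1450 - 1009 Q l$ ($r{\left(l,Q \right)} = - 1009 Q l + 1450 = 1450 - 1009 Q l$)
$\sqrt{\left(-1\right) 557400 + r{\left(h{\left(-43,23 \right)},-945 - 30 \right)}} = \sqrt{\left(-1\right) 557400 + \left(1450 - 1009 \left(-945 - 30\right) \left(- \frac{1}{30}\right)\right)} = \sqrt{-557400 + \left(1450 - \left(-983775\right) \left(- \frac{1}{30}\right)\right)} = \sqrt{-557400 + \left(1450 - \frac{65585}{2}\right)} = \sqrt{-557400 - \frac{62685}{2}} = \sqrt{- \frac{1177485}{2}} = \frac{i \sqrt{2354970}}{2}$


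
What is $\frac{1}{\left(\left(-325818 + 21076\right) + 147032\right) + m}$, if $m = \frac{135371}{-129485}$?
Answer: $- \frac{129485}{20421214721} \approx -6.3407 \cdot 10^{-6}$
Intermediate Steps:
$m = - \frac{135371}{129485}$ ($m = 135371 \left(- \frac{1}{129485}\right) = - \frac{135371}{129485} \approx -1.0455$)
$\frac{1}{\left(\left(-325818 + 21076\right) + 147032\right) + m} = \frac{1}{\left(\left(-325818 + 21076\right) + 147032\right) - \frac{135371}{129485}} = \frac{1}{\left(-304742 + 147032\right) - \frac{135371}{129485}} = \frac{1}{-157710 - \frac{135371}{129485}} = \frac{1}{- \frac{20421214721}{129485}} = - \frac{129485}{20421214721}$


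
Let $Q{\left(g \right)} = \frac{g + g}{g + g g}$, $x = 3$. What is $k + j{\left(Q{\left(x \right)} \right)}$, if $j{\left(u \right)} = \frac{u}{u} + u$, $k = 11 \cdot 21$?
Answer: $\frac{465}{2} \approx 232.5$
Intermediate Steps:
$k = 231$
$Q{\left(g \right)} = \frac{2 g}{g + g^{2}}$
$j{\left(u \right)} = 1 + u$
$k + j{\left(Q{\left(x \right)} \right)} = 231 + \left(1 + \frac{2}{1 + 3}\right) = 231 + \left(1 + \frac{2}{4}\right) = 231 + \left(1 + 2 \cdot \frac{1}{4}\right) = 231 + \left(1 + \frac{1}{2}\right) = 231 + \frac{3}{2} = \frac{465}{2}$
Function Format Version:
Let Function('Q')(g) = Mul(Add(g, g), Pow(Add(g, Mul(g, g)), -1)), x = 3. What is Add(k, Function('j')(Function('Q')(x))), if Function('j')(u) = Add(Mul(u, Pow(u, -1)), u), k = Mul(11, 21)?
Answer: Rational(465, 2) ≈ 232.50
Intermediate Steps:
k = 231
Function('Q')(g) = Mul(2, g, Pow(Add(g, Pow(g, 2)), -1)) (Function('Q')(g) = Mul(Mul(2, g), Pow(Add(g, Pow(g, 2)), -1)) = Mul(2, g, Pow(Add(g, Pow(g, 2)), -1)))
Function('j')(u) = Add(1, u)
Add(k, Function('j')(Function('Q')(x))) = Add(231, Add(1, Mul(2, Pow(Add(1, 3), -1)))) = Add(231, Add(1, Mul(2, Pow(4, -1)))) = Add(231, Add(1, Mul(2, Rational(1, 4)))) = Add(231, Add(1, Rational(1, 2))) = Add(231, Rational(3, 2)) = Rational(465, 2)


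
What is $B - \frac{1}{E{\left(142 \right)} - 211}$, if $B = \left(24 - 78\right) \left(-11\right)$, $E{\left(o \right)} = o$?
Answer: $\frac{40987}{69} \approx 594.01$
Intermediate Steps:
$B = 594$ ($B = \left(-54\right) \left(-11\right) = 594$)
$B - \frac{1}{E{\left(142 \right)} - 211} = 594 - \frac{1}{142 - 211} = 594 - \frac{1}{-69} = 594 - - \frac{1}{69} = 594 + \frac{1}{69} = \frac{40987}{69}$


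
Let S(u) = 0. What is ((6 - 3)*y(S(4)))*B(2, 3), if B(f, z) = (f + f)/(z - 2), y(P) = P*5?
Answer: 0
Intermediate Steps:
y(P) = 5*P
B(f, z) = 2*f/(-2 + z) (B(f, z) = (2*f)/(-2 + z) = 2*f/(-2 + z))
((6 - 3)*y(S(4)))*B(2, 3) = ((6 - 3)*(5*0))*(2*2/(-2 + 3)) = (3*0)*(2*2/1) = 0*(2*2*1) = 0*4 = 0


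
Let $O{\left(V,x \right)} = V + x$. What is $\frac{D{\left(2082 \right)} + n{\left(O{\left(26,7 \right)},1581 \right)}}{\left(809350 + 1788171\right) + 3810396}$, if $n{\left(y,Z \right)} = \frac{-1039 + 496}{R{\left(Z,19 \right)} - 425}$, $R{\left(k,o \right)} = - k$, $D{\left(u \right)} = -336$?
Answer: $- \frac{673473}{12854281502} \approx -5.2393 \cdot 10^{-5}$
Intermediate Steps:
$n{\left(y,Z \right)} = - \frac{543}{-425 - Z}$ ($n{\left(y,Z \right)} = \frac{-1039 + 496}{- Z - 425} = - \frac{543}{-425 - Z}$)
$\frac{D{\left(2082 \right)} + n{\left(O{\left(26,7 \right)},1581 \right)}}{\left(809350 + 1788171\right) + 3810396} = \frac{-336 + \frac{543}{425 + 1581}}{\left(809350 + 1788171\right) + 3810396} = \frac{-336 + \frac{543}{2006}}{2597521 + 3810396} = \frac{-336 + 543 \cdot \frac{1}{2006}}{6407917} = \left(-336 + \frac{543}{2006}\right) \frac{1}{6407917} = \left(- \frac{673473}{2006}\right) \frac{1}{6407917} = - \frac{673473}{12854281502}$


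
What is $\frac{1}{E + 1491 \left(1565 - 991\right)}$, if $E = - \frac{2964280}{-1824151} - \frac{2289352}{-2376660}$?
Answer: $\frac{83372821455}{71353511069607796} \approx 1.1684 \cdot 10^{-6}$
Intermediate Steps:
$E = \frac{215792489326}{83372821455}$ ($E = \left(-2964280\right) \left(- \frac{1}{1824151}\right) - - \frac{44026}{45705} = \frac{2964280}{1824151} + \frac{44026}{45705} = \frac{215792489326}{83372821455} \approx 2.5883$)
$\frac{1}{E + 1491 \left(1565 - 991\right)} = \frac{1}{\frac{215792489326}{83372821455} + 1491 \left(1565 - 991\right)} = \frac{1}{\frac{215792489326}{83372821455} + 1491 \cdot 574} = \frac{1}{\frac{215792489326}{83372821455} + 855834} = \frac{1}{\frac{71353511069607796}{83372821455}} = \frac{83372821455}{71353511069607796}$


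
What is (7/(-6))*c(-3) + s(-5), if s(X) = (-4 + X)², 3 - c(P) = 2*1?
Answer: 479/6 ≈ 79.833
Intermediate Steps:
c(P) = 1 (c(P) = 3 - 2 = 1)
(7/(-6))*c(-3) + s(-5) = (7/(-6))*1 + (-4 - 5)² = (7*(-⅙))*1 + (-9)² = -7/6*1 + 81 = -7/6 + 81 = 479/6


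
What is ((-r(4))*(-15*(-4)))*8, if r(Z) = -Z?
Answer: 1920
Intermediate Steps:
((-r(4))*(-15*(-4)))*8 = ((-(-1)*4)*(-15*(-4)))*8 = ((-1*(-4))*(-5*(-12)))*8 = (4*60)*8 = 240*8 = 1920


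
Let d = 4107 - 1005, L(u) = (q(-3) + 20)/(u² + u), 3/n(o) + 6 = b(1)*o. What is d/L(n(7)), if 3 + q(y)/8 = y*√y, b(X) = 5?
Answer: -74448/91669 + 446688*I*√3/91669 ≈ -0.81214 + 8.44*I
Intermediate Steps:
q(y) = -24 + 8*y^(3/2) (q(y) = -24 + 8*(y*√y) = -24 + 8*y^(3/2))
n(o) = 3/(-6 + 5*o)
L(u) = (-4 - 24*I*√3)/(u + u²) (L(u) = ((-24 + 8*(-3)^(3/2)) + 20)/(u² + u) = ((-24 + 8*(-3*I*√3)) + 20)/(u + u²) = ((-24 - 24*I*√3) + 20)/(u + u²) = (-4 - 24*I*√3)/(u + u²))
d = 3102
d/L(n(7)) = 3102/((4*(-1 - 6*I*√3)/(((3/(-6 + 5*7)))*(1 + 3/(-6 + 5*7))))) = 3102/((4*(-1 - 6*I*√3)/(((3/(-6 + 35)))*(1 + 3/(-6 + 35))))) = 3102/((4*(-1 - 6*I*√3)/(((3/29))*(1 + 3/29)))) = 3102/((4*(-1 - 6*I*√3)/(((3*(1/29)))*(1 + 3*(1/29))))) = 3102/((4*(-1 - 6*I*√3)/((3/29)*(1 + 3/29)))) = 3102/((4*(29/3)*(-1 - 6*I*√3)/(32/29))) = 3102/((4*(29/3)*(29/32)*(-1 - 6*I*√3))) = 3102/(-841/24 - 841*I*√3/4)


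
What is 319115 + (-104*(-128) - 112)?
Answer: 332315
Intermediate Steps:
319115 + (-104*(-128) - 112) = 319115 + (13312 - 112) = 319115 + 13200 = 332315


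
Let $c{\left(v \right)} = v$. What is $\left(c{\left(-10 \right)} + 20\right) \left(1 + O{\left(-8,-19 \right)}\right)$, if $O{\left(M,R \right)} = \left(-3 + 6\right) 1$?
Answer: $40$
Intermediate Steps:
$O{\left(M,R \right)} = 3$ ($O{\left(M,R \right)} = 3 \cdot 1 = 3$)
$\left(c{\left(-10 \right)} + 20\right) \left(1 + O{\left(-8,-19 \right)}\right) = \left(-10 + 20\right) \left(1 + 3\right) = 10 \cdot 4 = 40$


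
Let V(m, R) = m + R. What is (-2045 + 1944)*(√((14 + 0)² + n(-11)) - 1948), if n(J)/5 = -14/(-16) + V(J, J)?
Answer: 196748 - 101*√1446/4 ≈ 1.9579e+5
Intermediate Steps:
V(m, R) = R + m
n(J) = 35/8 + 10*J (n(J) = 5*(-14/(-16) + (J + J)) = 5*(-14*(-1/16) + 2*J) = 5*(7/8 + 2*J) = 35/8 + 10*J)
(-2045 + 1944)*(√((14 + 0)² + n(-11)) - 1948) = (-2045 + 1944)*(√((14 + 0)² + (35/8 + 10*(-11))) - 1948) = -101*(√(14² + (35/8 - 110)) - 1948) = -101*(√(196 - 845/8) - 1948) = -101*(√(723/8) - 1948) = -101*(√1446/4 - 1948) = -101*(-1948 + √1446/4) = 196748 - 101*√1446/4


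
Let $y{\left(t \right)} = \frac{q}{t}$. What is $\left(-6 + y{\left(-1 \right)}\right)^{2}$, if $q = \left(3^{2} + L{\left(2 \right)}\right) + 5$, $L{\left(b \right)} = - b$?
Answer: $324$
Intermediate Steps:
$q = 12$ ($q = \left(3^{2} - 2\right) + 5 = \left(9 - 2\right) + 5 = 7 + 5 = 12$)
$y{\left(t \right)} = \frac{12}{t}$
$\left(-6 + y{\left(-1 \right)}\right)^{2} = \left(-6 + \frac{12}{-1}\right)^{2} = \left(-6 + 12 \left(-1\right)\right)^{2} = \left(-6 - 12\right)^{2} = \left(-18\right)^{2} = 324$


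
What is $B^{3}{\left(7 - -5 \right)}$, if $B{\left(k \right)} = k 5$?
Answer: $216000$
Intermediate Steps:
$B{\left(k \right)} = 5 k$
$B^{3}{\left(7 - -5 \right)} = \left(5 \left(7 - -5\right)\right)^{3} = \left(5 \left(7 + 5\right)\right)^{3} = \left(5 \cdot 12\right)^{3} = 60^{3} = 216000$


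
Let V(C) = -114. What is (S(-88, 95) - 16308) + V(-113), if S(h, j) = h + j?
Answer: -16415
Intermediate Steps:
(S(-88, 95) - 16308) + V(-113) = ((-88 + 95) - 16308) - 114 = (7 - 16308) - 114 = -16301 - 114 = -16415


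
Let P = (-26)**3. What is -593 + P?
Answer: -18169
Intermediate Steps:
P = -17576
-593 + P = -593 - 17576 = -18169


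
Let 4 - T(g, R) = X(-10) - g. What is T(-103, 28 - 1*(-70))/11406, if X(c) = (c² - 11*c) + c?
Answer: -299/11406 ≈ -0.026214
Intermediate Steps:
X(c) = c² - 10*c
T(g, R) = -196 + g (T(g, R) = 4 - (-10*(-10 - 10) - g) = 4 - (-10*(-20) - g) = 4 - (200 - g) = 4 + (-200 + g) = -196 + g)
T(-103, 28 - 1*(-70))/11406 = (-196 - 103)/11406 = -299*1/11406 = -299/11406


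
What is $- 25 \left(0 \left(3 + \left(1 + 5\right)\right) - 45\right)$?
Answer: $1125$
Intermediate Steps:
$- 25 \left(0 \left(3 + \left(1 + 5\right)\right) - 45\right) = - 25 \left(0 \left(3 + 6\right) - 45\right) = - 25 \left(0 \cdot 9 - 45\right) = - 25 \left(0 - 45\right) = \left(-25\right) \left(-45\right) = 1125$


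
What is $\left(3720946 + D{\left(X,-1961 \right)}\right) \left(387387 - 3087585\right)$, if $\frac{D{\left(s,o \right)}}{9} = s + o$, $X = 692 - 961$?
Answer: $-9993097973448$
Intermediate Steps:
$X = -269$
$D{\left(s,o \right)} = 9 o + 9 s$ ($D{\left(s,o \right)} = 9 \left(s + o\right) = 9 \left(o + s\right) = 9 o + 9 s$)
$\left(3720946 + D{\left(X,-1961 \right)}\right) \left(387387 - 3087585\right) = \left(3720946 + \left(9 \left(-1961\right) + 9 \left(-269\right)\right)\right) \left(387387 - 3087585\right) = \left(3720946 - 20070\right) \left(-2700198\right) = 3700876 \left(-2700198\right) = -9993097973448$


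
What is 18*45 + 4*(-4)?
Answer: 794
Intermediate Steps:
18*45 + 4*(-4) = 810 - 16 = 794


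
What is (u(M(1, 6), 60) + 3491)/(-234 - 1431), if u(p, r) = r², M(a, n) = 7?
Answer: -7091/1665 ≈ -4.2589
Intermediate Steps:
(u(M(1, 6), 60) + 3491)/(-234 - 1431) = (60² + 3491)/(-234 - 1431) = (3600 + 3491)/(-1665) = 7091*(-1/1665) = -7091/1665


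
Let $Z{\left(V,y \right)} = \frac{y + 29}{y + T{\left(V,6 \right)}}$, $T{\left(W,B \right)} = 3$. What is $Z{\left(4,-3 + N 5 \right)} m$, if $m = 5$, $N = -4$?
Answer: $- \frac{3}{2} \approx -1.5$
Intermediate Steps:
$Z{\left(V,y \right)} = \frac{29 + y}{3 + y}$ ($Z{\left(V,y \right)} = \frac{y + 29}{y + 3} = \frac{29 + y}{3 + y}$)
$Z{\left(4,-3 + N 5 \right)} m = \frac{29 - 23}{3 - 23} \cdot 5 = \frac{1}{-20} \cdot 6 \cdot 5 = \left(- \frac{1}{20}\right) 6 \cdot 5 = \left(- \frac{3}{10}\right) 5 = - \frac{3}{2}$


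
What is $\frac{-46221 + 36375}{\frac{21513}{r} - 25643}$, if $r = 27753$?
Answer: $\frac{5060297}{13178679} \approx 0.38398$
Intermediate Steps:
$\frac{-46221 + 36375}{\frac{21513}{r} - 25643} = \frac{-46221 + 36375}{\frac{21513}{27753} - 25643} = - \frac{9846}{21513 \cdot \frac{1}{27753} - 25643} = - \frac{9846}{\frac{7171}{9251} - 25643} = - \frac{9846}{- \frac{237216222}{9251}} = \left(-9846\right) \left(- \frac{9251}{237216222}\right) = \frac{5060297}{13178679}$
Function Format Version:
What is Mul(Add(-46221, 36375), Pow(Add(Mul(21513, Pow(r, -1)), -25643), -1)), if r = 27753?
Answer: Rational(5060297, 13178679) ≈ 0.38398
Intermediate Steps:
Mul(Add(-46221, 36375), Pow(Add(Mul(21513, Pow(r, -1)), -25643), -1)) = Mul(Add(-46221, 36375), Pow(Add(Mul(21513, Pow(27753, -1)), -25643), -1)) = Mul(-9846, Pow(Add(Mul(21513, Rational(1, 27753)), -25643), -1)) = Mul(-9846, Pow(Add(Rational(7171, 9251), -25643), -1)) = Mul(-9846, Pow(Rational(-237216222, 9251), -1)) = Mul(-9846, Rational(-9251, 237216222)) = Rational(5060297, 13178679)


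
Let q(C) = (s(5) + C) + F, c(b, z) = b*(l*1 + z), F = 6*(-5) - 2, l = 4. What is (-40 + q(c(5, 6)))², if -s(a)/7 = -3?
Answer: 1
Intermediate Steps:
F = -32 (F = -30 - 2 = -32)
s(a) = 21 (s(a) = -7*(-3) = 21)
c(b, z) = b*(4 + z) (c(b, z) = b*(4*1 + z) = b*(4 + z))
q(C) = -11 + C (q(C) = (21 + C) - 32 = -11 + C)
(-40 + q(c(5, 6)))² = (-40 + (-11 + 5*(4 + 6)))² = (-40 + (-11 + 5*10))² = (-40 + (-11 + 50))² = (-40 + 39)² = (-1)² = 1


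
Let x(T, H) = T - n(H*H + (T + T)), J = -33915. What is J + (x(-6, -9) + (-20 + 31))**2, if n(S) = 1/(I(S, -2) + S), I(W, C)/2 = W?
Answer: -1452154679/42849 ≈ -33890.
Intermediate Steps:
I(W, C) = 2*W
n(S) = 1/(3*S) (n(S) = 1/(2*S + S) = 1/(3*S))
x(T, H) = T - 1/(3*(H**2 + 2*T)) (x(T, H) = T - 1/(3*(H*H + (T + T))) = T - 1/(3*(H**2 + 2*T)))
J + (x(-6, -9) + (-20 + 31))**2 = -33915 + ((-1/3 - 6*((-9)**2 + 2*(-6)))/((-9)**2 + 2*(-6)) + (-20 + 31))**2 = -33915 + ((-1/3 - 6*(81 - 12))/(81 - 12) + 11)**2 = -33915 + ((-1/3 - 6*69)/69 + 11)**2 = -33915 + ((-1/3 - 414)/69 + 11)**2 = -33915 + ((1/69)*(-1243/3) + 11)**2 = -33915 + (-1243/207 + 11)**2 = -33915 + (1034/207)**2 = -33915 + 1069156/42849 = -1452154679/42849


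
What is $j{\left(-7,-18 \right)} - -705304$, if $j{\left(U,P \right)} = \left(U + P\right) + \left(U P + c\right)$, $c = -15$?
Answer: $705390$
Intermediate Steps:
$j{\left(U,P \right)} = -15 + P + U + P U$ ($j{\left(U,P \right)} = \left(U + P\right) + \left(U P - 15\right) = \left(P + U\right) + \left(P U - 15\right) = \left(P + U\right) + \left(-15 + P U\right) = -15 + P + U + P U$)
$j{\left(-7,-18 \right)} - -705304 = \left(-15 - 18 - 7 - -126\right) - -705304 = \left(-15 - 18 - 7 + 126\right) + 705304 = 86 + 705304 = 705390$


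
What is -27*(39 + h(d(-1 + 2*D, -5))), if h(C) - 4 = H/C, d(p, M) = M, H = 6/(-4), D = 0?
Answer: -11691/10 ≈ -1169.1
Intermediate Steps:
H = -3/2 (H = 6*(-1/4) = -3/2 ≈ -1.5000)
h(C) = 4 - 3/(2*C)
-27*(39 + h(d(-1 + 2*D, -5))) = -27*(39 + (4 - 3/2/(-5))) = -27*(39 + (4 - 3/2*(-1/5))) = -27*(39 + (4 + 3/10)) = -27*(39 + 43/10) = -27*433/10 = -11691/10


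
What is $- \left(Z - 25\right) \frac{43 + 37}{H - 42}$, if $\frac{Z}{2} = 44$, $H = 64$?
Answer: $- \frac{2520}{11} \approx -229.09$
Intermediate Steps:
$Z = 88$ ($Z = 2 \cdot 44 = 88$)
$- \left(Z - 25\right) \frac{43 + 37}{H - 42} = - \left(88 - 25\right) \frac{43 + 37}{64 - 42} = - 63 \cdot \frac{80}{22} = - 63 \cdot 80 \cdot \frac{1}{22} = - \frac{63 \cdot 40}{11} = \left(-1\right) \frac{2520}{11} = - \frac{2520}{11}$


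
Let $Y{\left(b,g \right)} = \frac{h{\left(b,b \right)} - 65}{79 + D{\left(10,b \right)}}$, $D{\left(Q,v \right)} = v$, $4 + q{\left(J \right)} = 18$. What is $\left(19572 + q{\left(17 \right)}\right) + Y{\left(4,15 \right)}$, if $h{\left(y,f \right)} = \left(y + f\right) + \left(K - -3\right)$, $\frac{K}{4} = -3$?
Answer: $\frac{1625572}{83} \approx 19585.0$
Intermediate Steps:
$K = -12$ ($K = 4 \left(-3\right) = -12$)
$q{\left(J \right)} = 14$ ($q{\left(J \right)} = -4 + 18 = 14$)
$h{\left(y,f \right)} = -9 + f + y$ ($h{\left(y,f \right)} = \left(y + f\right) - 9 = \left(f + y\right) + \left(-12 + 3\right) = \left(f + y\right) - 9 = -9 + f + y$)
$Y{\left(b,g \right)} = \frac{-74 + 2 b}{79 + b}$ ($Y{\left(b,g \right)} = \frac{\left(-9 + b + b\right) - 65}{79 + b} = \frac{\left(-9 + 2 b\right) - 65}{79 + b} = \frac{-74 + 2 b}{79 + b}$)
$\left(19572 + q{\left(17 \right)}\right) + Y{\left(4,15 \right)} = \left(19572 + 14\right) + \frac{2 \left(-37 + 4\right)}{79 + 4} = 19586 + 2 \cdot \frac{1}{83} \left(-33\right) = 19586 - \frac{66}{83} = \frac{1625572}{83}$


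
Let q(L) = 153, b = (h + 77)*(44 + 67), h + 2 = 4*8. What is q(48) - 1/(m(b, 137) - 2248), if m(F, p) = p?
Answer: 322984/2111 ≈ 153.00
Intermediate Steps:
h = 30 (h = -2 + 4*8 = -2 + 32 = 30)
b = 11877 (b = (30 + 77)*(44 + 67) = 107*111 = 11877)
q(48) - 1/(m(b, 137) - 2248) = 153 - 1/(137 - 2248) = 153 - 1/(-2111) = 153 - 1*(-1/2111) = 153 + 1/2111 = 322984/2111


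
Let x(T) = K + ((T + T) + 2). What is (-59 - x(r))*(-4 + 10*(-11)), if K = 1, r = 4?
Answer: 7980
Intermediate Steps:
x(T) = 3 + 2*T (x(T) = 1 + ((T + T) + 2) = 1 + (2*T + 2) = 1 + (2 + 2*T) = 3 + 2*T)
(-59 - x(r))*(-4 + 10*(-11)) = (-59 - (3 + 2*4))*(-4 + 10*(-11)) = (-59 - (3 + 8))*(-4 - 110) = (-59 - 1*11)*(-114) = (-59 - 11)*(-114) = -70*(-114) = 7980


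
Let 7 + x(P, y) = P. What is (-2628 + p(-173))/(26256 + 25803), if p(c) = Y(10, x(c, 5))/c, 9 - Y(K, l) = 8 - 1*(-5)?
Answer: -454640/9006207 ≈ -0.050481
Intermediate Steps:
x(P, y) = -7 + P
Y(K, l) = -4 (Y(K, l) = 9 - (8 - 1*(-5)) = 9 - (8 + 5) = 9 - 1*13 = 9 - 13 = -4)
p(c) = -4/c
(-2628 + p(-173))/(26256 + 25803) = (-2628 - 4/(-173))/(26256 + 25803) = (-2628 - 4*(-1/173))/52059 = (-2628 + 4/173)*(1/52059) = -454640/173*1/52059 = -454640/9006207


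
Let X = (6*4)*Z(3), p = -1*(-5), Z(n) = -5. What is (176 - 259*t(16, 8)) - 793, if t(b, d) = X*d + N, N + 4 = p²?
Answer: 242584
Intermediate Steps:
p = 5
X = -120 (X = (6*4)*(-5) = 24*(-5) = -120)
N = 21 (N = -4 + 5² = -4 + 25 = 21)
t(b, d) = 21 - 120*d (t(b, d) = -120*d + 21 = 21 - 120*d)
(176 - 259*t(16, 8)) - 793 = (176 - 259*(21 - 120*8)) - 793 = (176 - 259*(21 - 960)) - 793 = (176 - 259*(-939)) - 793 = (176 + 243201) - 793 = 243377 - 793 = 242584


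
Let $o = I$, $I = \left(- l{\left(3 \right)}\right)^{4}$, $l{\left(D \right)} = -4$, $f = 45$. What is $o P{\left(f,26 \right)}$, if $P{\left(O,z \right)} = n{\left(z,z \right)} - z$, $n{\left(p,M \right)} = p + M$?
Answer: $6656$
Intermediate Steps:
$n{\left(p,M \right)} = M + p$
$I = 256$ ($I = \left(\left(-1\right) \left(-4\right)\right)^{4} = 4^{4} = 256$)
$o = 256$
$P{\left(O,z \right)} = z$ ($P{\left(O,z \right)} = \left(z + z\right) - z = 2 z - z = z$)
$o P{\left(f,26 \right)} = 256 \cdot 26 = 6656$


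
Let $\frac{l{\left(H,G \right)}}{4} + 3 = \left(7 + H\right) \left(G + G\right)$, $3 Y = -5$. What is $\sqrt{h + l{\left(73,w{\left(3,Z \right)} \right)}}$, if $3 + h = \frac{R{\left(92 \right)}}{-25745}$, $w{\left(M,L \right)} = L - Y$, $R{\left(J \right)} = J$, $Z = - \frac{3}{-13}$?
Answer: $\frac{\sqrt{1209101894181285}}{1004055} \approx 34.632$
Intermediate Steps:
$Y = - \frac{5}{3}$ ($Y = \frac{1}{3} \left(-5\right) = - \frac{5}{3} \approx -1.6667$)
$Z = \frac{3}{13}$ ($Z = \left(-3\right) \left(- \frac{1}{13}\right) = \frac{3}{13} \approx 0.23077$)
$w{\left(M,L \right)} = \frac{5}{3} + L$ ($w{\left(M,L \right)} = L - - \frac{5}{3} = L + \frac{5}{3} = \frac{5}{3} + L$)
$l{\left(H,G \right)} = -12 + 8 G \left(7 + H\right)$ ($l{\left(H,G \right)} = -12 + 4 \left(7 + H\right) \left(G + G\right) = -12 + 4 \left(7 + H\right) 2 G = -12 + 4 \cdot 2 G \left(7 + H\right) = -12 + 8 G \left(7 + H\right)$)
$h = - \frac{77327}{25745}$ ($h = -3 + \frac{92}{-25745} = -3 + 92 \left(- \frac{1}{25745}\right) = -3 - \frac{92}{25745} = - \frac{77327}{25745} \approx -3.0036$)
$\sqrt{h + l{\left(73,w{\left(3,Z \right)} \right)}} = \sqrt{- \frac{77327}{25745} + \left(-12 + 56 \left(\frac{5}{3} + \frac{3}{13}\right) + 8 \left(\frac{5}{3} + \frac{3}{13}\right) 73\right)} = \sqrt{- \frac{77327}{25745} + \left(-12 + 56 \cdot \frac{74}{39} + 8 \cdot \frac{74}{39} \cdot 73\right)} = \sqrt{- \frac{77327}{25745} + \left(-12 + \frac{4144}{39} + \frac{43216}{39}\right)} = \sqrt{- \frac{77327}{25745} + \frac{46892}{39}} = \sqrt{\frac{1204218787}{1004055}} = \frac{\sqrt{1209101894181285}}{1004055}$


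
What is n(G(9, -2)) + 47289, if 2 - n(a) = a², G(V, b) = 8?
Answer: 47227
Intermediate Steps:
n(a) = 2 - a²
n(G(9, -2)) + 47289 = (2 - 1*8²) + 47289 = (2 - 1*64) + 47289 = (2 - 64) + 47289 = -62 + 47289 = 47227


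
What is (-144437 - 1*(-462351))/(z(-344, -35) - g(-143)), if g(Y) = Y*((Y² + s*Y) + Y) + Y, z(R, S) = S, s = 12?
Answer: 158957/1329239 ≈ 0.11958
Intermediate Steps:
g(Y) = Y + Y*(Y² + 13*Y) (g(Y) = Y*((Y² + 12*Y) + Y) + Y = Y*(Y² + 13*Y) + Y = Y + Y*(Y² + 13*Y))
(-144437 - 1*(-462351))/(z(-344, -35) - g(-143)) = (-144437 - 1*(-462351))/(-35 - (-143)*(1 + (-143)² + 13*(-143))) = (-144437 + 462351)/(-35 - (-143)*(1 + 20449 - 1859)) = 317914/(-35 - (-143)*18591) = 317914/(-35 - 1*(-2658513)) = 317914/(-35 + 2658513) = 317914/2658478 = 317914*(1/2658478) = 158957/1329239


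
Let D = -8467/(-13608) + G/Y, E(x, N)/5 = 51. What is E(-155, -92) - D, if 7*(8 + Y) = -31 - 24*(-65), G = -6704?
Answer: 1912497751/6681528 ≈ 286.24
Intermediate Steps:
E(x, N) = 255 (E(x, N) = 5*51 = 255)
Y = 1473/7 (Y = -8 + (-31 - 24*(-65))/7 = -8 + (-31 + 1560)/7 = -8 + (1/7)*1529 = -8 + 1529/7 = 1473/7 ≈ 210.43)
D = -208708111/6681528 (D = -8467/(-13608) - 6704/1473/7 = -8467*(-1/13608) - 6704*7/1473 = 8467/13608 - 46928/1473 = -208708111/6681528 ≈ -31.237)
E(-155, -92) - D = 255 - 1*(-208708111/6681528) = 255 + 208708111/6681528 = 1912497751/6681528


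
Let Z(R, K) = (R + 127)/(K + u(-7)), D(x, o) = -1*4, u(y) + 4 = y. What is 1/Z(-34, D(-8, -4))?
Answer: -5/31 ≈ -0.16129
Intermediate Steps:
u(y) = -4 + y
D(x, o) = -4
Z(R, K) = (127 + R)/(-11 + K) (Z(R, K) = (R + 127)/(K + (-4 - 7)) = (127 + R)/(K - 11) = (127 + R)/(-11 + K))
1/Z(-34, D(-8, -4)) = 1/((127 - 34)/(-11 - 4)) = 1/(93/(-15)) = 1/(-1/15*93) = 1/(-31/5) = -5/31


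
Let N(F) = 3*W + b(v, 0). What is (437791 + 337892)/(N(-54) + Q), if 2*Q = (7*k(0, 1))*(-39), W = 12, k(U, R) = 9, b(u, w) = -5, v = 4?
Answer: -1551366/2395 ≈ -647.75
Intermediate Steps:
Q = -2457/2 (Q = ((7*9)*(-39))/2 = (63*(-39))/2 = (½)*(-2457) = -2457/2 ≈ -1228.5)
N(F) = 31 (N(F) = 3*12 - 5 = 36 - 5 = 31)
(437791 + 337892)/(N(-54) + Q) = (437791 + 337892)/(31 - 2457/2) = 775683/(-2395/2) = 775683*(-2/2395) = -1551366/2395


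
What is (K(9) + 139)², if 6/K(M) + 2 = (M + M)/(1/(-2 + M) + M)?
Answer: 2809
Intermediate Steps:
K(M) = 6/(-2 + 2*M/(M + 1/(-2 + M))) (K(M) = 6/(-2 + (M + M)/(1/(-2 + M) + M)) = 6/(-2 + (2*M)/(M + 1/(-2 + M))) = 6/(-2 + 2*M/(M + 1/(-2 + M))))
(K(9) + 139)² = ((-3 - 3*9² + 6*9) + 139)² = ((-3 - 3*81 + 54) + 139)² = ((-3 - 243 + 54) + 139)² = (-192 + 139)² = (-53)² = 2809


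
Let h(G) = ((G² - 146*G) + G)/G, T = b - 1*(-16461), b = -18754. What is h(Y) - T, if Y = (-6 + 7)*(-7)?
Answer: 2141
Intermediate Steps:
T = -2293 (T = -18754 - 1*(-16461) = -18754 + 16461 = -2293)
Y = -7 (Y = 1*(-7) = -7)
h(G) = (G² - 145*G)/G
h(Y) - T = (-145 - 7) - 1*(-2293) = -152 + 2293 = 2141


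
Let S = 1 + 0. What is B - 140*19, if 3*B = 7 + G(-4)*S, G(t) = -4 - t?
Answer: -7973/3 ≈ -2657.7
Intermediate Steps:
S = 1
B = 7/3 (B = (7 + (-4 - 1*(-4))*1)/3 = (7 + (-4 + 4)*1)/3 = (7 + 0*1)/3 = (7 + 0)/3 = (⅓)*7 = 7/3 ≈ 2.3333)
B - 140*19 = 7/3 - 140*19 = 7/3 - 2660 = -7973/3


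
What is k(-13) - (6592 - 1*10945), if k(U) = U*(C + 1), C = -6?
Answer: 4418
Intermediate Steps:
k(U) = -5*U (k(U) = U*(-6 + 1) = U*(-5) = -5*U)
k(-13) - (6592 - 1*10945) = -5*(-13) - (6592 - 1*10945) = 65 - (6592 - 10945) = 65 - 1*(-4353) = 65 + 4353 = 4418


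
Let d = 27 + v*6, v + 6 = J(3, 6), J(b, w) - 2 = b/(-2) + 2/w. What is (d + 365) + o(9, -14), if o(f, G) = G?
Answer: 347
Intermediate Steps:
J(b, w) = 2 + 2/w - b/2 (J(b, w) = 2 + (b/(-2) + 2/w) = 2 + (b*(-1/2) + 2/w) = 2 + (-b/2 + 2/w) = 2 + (2/w - b/2) = 2 + 2/w - b/2)
v = -31/6 (v = -6 + (2 + 2/6 - 1/2*3) = -6 + (2 + 2*(1/6) - 3/2) = -6 + (2 + 1/3 - 3/2) = -6 + 5/6 = -31/6 ≈ -5.1667)
d = -4 (d = 27 - 31/6*6 = 27 - 31 = -4)
(d + 365) + o(9, -14) = (-4 + 365) - 14 = 361 - 14 = 347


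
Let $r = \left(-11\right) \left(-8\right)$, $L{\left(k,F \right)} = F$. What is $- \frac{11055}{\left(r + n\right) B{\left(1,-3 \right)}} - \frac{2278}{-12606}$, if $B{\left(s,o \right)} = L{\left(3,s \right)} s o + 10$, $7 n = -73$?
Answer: $- \frac{23020396}{1140843} \approx -20.178$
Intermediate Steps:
$r = 88$
$n = - \frac{73}{7}$ ($n = \frac{1}{7} \left(-73\right) = - \frac{73}{7} \approx -10.429$)
$B{\left(s,o \right)} = 10 + o s^{2}$ ($B{\left(s,o \right)} = s s o + 10 = s^{2} o + 10 = o s^{2} + 10 = 10 + o s^{2}$)
$- \frac{11055}{\left(r + n\right) B{\left(1,-3 \right)}} - \frac{2278}{-12606} = - \frac{11055}{\left(88 - \frac{73}{7}\right) \left(10 - 3 \cdot 1^{2}\right)} - \frac{2278}{-12606} = - \frac{11055}{\frac{543}{7} \left(10 - 3\right)} - - \frac{1139}{6303} = - \frac{11055}{\frac{543}{7} \left(10 - 3\right)} + \frac{1139}{6303} = - \frac{11055}{\frac{543}{7} \cdot 7} + \frac{1139}{6303} = - \frac{11055}{543} + \frac{1139}{6303} = \left(-11055\right) \frac{1}{543} + \frac{1139}{6303} = - \frac{3685}{181} + \frac{1139}{6303} = - \frac{23020396}{1140843}$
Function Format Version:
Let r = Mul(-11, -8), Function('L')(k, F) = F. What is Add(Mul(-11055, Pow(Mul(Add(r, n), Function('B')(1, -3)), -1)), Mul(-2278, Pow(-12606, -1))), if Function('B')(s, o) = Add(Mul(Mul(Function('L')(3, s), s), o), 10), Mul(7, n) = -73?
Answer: Rational(-23020396, 1140843) ≈ -20.178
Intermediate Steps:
r = 88
n = Rational(-73, 7) (n = Mul(Rational(1, 7), -73) = Rational(-73, 7) ≈ -10.429)
Function('B')(s, o) = Add(10, Mul(o, Pow(s, 2))) (Function('B')(s, o) = Add(Mul(Mul(s, s), o), 10) = Add(Mul(Pow(s, 2), o), 10) = Add(Mul(o, Pow(s, 2)), 10) = Add(10, Mul(o, Pow(s, 2))))
Add(Mul(-11055, Pow(Mul(Add(r, n), Function('B')(1, -3)), -1)), Mul(-2278, Pow(-12606, -1))) = Add(Mul(-11055, Pow(Mul(Add(88, Rational(-73, 7)), Add(10, Mul(-3, Pow(1, 2)))), -1)), Mul(-2278, Pow(-12606, -1))) = Add(Mul(-11055, Pow(Mul(Rational(543, 7), Add(10, Mul(-3, 1))), -1)), Mul(-2278, Rational(-1, 12606))) = Add(Mul(-11055, Pow(Mul(Rational(543, 7), Add(10, -3)), -1)), Rational(1139, 6303)) = Add(Mul(-11055, Pow(Mul(Rational(543, 7), 7), -1)), Rational(1139, 6303)) = Add(Mul(-11055, Pow(543, -1)), Rational(1139, 6303)) = Add(Mul(-11055, Rational(1, 543)), Rational(1139, 6303)) = Add(Rational(-3685, 181), Rational(1139, 6303)) = Rational(-23020396, 1140843)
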